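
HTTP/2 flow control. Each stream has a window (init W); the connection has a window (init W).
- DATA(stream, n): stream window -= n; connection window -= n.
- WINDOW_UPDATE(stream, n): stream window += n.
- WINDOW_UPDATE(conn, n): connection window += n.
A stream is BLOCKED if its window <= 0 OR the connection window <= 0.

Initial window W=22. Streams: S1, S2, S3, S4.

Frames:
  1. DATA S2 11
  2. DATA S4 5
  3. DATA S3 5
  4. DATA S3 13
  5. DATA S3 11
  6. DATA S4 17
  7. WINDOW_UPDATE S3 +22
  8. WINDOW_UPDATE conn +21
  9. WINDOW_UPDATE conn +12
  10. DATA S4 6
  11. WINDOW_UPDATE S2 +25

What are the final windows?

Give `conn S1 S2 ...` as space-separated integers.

Op 1: conn=11 S1=22 S2=11 S3=22 S4=22 blocked=[]
Op 2: conn=6 S1=22 S2=11 S3=22 S4=17 blocked=[]
Op 3: conn=1 S1=22 S2=11 S3=17 S4=17 blocked=[]
Op 4: conn=-12 S1=22 S2=11 S3=4 S4=17 blocked=[1, 2, 3, 4]
Op 5: conn=-23 S1=22 S2=11 S3=-7 S4=17 blocked=[1, 2, 3, 4]
Op 6: conn=-40 S1=22 S2=11 S3=-7 S4=0 blocked=[1, 2, 3, 4]
Op 7: conn=-40 S1=22 S2=11 S3=15 S4=0 blocked=[1, 2, 3, 4]
Op 8: conn=-19 S1=22 S2=11 S3=15 S4=0 blocked=[1, 2, 3, 4]
Op 9: conn=-7 S1=22 S2=11 S3=15 S4=0 blocked=[1, 2, 3, 4]
Op 10: conn=-13 S1=22 S2=11 S3=15 S4=-6 blocked=[1, 2, 3, 4]
Op 11: conn=-13 S1=22 S2=36 S3=15 S4=-6 blocked=[1, 2, 3, 4]

Answer: -13 22 36 15 -6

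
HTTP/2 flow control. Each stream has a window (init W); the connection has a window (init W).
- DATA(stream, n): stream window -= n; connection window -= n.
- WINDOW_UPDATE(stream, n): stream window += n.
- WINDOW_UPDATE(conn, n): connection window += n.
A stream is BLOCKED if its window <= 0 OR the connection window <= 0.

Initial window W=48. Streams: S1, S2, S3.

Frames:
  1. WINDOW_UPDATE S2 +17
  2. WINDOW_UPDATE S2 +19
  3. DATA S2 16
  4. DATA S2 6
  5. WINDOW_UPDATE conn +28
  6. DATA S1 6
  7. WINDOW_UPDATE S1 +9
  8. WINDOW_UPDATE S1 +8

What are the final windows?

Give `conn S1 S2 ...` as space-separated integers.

Answer: 48 59 62 48

Derivation:
Op 1: conn=48 S1=48 S2=65 S3=48 blocked=[]
Op 2: conn=48 S1=48 S2=84 S3=48 blocked=[]
Op 3: conn=32 S1=48 S2=68 S3=48 blocked=[]
Op 4: conn=26 S1=48 S2=62 S3=48 blocked=[]
Op 5: conn=54 S1=48 S2=62 S3=48 blocked=[]
Op 6: conn=48 S1=42 S2=62 S3=48 blocked=[]
Op 7: conn=48 S1=51 S2=62 S3=48 blocked=[]
Op 8: conn=48 S1=59 S2=62 S3=48 blocked=[]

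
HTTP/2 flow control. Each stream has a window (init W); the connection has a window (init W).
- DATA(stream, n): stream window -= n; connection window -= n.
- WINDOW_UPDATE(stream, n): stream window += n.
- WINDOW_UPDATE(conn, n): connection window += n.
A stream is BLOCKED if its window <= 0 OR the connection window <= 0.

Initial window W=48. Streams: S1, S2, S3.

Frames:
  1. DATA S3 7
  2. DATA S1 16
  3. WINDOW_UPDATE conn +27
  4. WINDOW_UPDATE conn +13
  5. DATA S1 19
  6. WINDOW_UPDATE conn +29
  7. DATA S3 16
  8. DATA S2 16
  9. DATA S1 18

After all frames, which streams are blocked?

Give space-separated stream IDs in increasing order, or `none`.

Answer: S1

Derivation:
Op 1: conn=41 S1=48 S2=48 S3=41 blocked=[]
Op 2: conn=25 S1=32 S2=48 S3=41 blocked=[]
Op 3: conn=52 S1=32 S2=48 S3=41 blocked=[]
Op 4: conn=65 S1=32 S2=48 S3=41 blocked=[]
Op 5: conn=46 S1=13 S2=48 S3=41 blocked=[]
Op 6: conn=75 S1=13 S2=48 S3=41 blocked=[]
Op 7: conn=59 S1=13 S2=48 S3=25 blocked=[]
Op 8: conn=43 S1=13 S2=32 S3=25 blocked=[]
Op 9: conn=25 S1=-5 S2=32 S3=25 blocked=[1]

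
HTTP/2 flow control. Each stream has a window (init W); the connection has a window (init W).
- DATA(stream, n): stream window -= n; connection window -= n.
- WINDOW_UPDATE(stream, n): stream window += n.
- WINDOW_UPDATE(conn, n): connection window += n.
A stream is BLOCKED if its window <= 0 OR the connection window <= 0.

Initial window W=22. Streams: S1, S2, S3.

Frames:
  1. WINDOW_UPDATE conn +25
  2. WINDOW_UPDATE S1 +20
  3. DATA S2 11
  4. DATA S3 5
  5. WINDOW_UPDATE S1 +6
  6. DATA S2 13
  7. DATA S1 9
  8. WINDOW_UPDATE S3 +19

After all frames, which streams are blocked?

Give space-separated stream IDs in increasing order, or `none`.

Answer: S2

Derivation:
Op 1: conn=47 S1=22 S2=22 S3=22 blocked=[]
Op 2: conn=47 S1=42 S2=22 S3=22 blocked=[]
Op 3: conn=36 S1=42 S2=11 S3=22 blocked=[]
Op 4: conn=31 S1=42 S2=11 S3=17 blocked=[]
Op 5: conn=31 S1=48 S2=11 S3=17 blocked=[]
Op 6: conn=18 S1=48 S2=-2 S3=17 blocked=[2]
Op 7: conn=9 S1=39 S2=-2 S3=17 blocked=[2]
Op 8: conn=9 S1=39 S2=-2 S3=36 blocked=[2]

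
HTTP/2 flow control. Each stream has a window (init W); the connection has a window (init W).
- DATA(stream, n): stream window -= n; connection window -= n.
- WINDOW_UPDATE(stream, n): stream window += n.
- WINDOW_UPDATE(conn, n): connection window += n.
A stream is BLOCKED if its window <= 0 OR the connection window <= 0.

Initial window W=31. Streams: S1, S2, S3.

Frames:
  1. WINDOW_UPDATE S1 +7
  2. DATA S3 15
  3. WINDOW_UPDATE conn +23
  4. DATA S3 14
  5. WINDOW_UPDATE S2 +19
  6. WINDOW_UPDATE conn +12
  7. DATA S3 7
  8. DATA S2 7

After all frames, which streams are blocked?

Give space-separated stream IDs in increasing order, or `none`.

Answer: S3

Derivation:
Op 1: conn=31 S1=38 S2=31 S3=31 blocked=[]
Op 2: conn=16 S1=38 S2=31 S3=16 blocked=[]
Op 3: conn=39 S1=38 S2=31 S3=16 blocked=[]
Op 4: conn=25 S1=38 S2=31 S3=2 blocked=[]
Op 5: conn=25 S1=38 S2=50 S3=2 blocked=[]
Op 6: conn=37 S1=38 S2=50 S3=2 blocked=[]
Op 7: conn=30 S1=38 S2=50 S3=-5 blocked=[3]
Op 8: conn=23 S1=38 S2=43 S3=-5 blocked=[3]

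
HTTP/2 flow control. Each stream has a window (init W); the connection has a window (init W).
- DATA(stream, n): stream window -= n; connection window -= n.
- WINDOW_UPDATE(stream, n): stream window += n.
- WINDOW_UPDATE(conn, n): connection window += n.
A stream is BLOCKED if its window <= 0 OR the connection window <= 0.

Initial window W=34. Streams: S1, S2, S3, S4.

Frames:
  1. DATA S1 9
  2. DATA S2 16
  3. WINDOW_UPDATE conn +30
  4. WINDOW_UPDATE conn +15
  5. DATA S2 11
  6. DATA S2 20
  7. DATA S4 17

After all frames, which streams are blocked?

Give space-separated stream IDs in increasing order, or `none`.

Answer: S2

Derivation:
Op 1: conn=25 S1=25 S2=34 S3=34 S4=34 blocked=[]
Op 2: conn=9 S1=25 S2=18 S3=34 S4=34 blocked=[]
Op 3: conn=39 S1=25 S2=18 S3=34 S4=34 blocked=[]
Op 4: conn=54 S1=25 S2=18 S3=34 S4=34 blocked=[]
Op 5: conn=43 S1=25 S2=7 S3=34 S4=34 blocked=[]
Op 6: conn=23 S1=25 S2=-13 S3=34 S4=34 blocked=[2]
Op 7: conn=6 S1=25 S2=-13 S3=34 S4=17 blocked=[2]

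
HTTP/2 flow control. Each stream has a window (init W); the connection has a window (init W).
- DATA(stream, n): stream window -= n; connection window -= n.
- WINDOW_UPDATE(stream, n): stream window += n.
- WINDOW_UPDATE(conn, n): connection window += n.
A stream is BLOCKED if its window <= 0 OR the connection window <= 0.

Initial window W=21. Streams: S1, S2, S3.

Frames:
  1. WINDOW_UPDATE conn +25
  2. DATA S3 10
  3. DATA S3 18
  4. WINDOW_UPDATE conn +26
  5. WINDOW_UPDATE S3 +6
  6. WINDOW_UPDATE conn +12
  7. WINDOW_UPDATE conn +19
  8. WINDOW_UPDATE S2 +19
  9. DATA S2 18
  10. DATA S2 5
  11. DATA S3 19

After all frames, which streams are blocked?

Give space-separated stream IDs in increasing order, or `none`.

Answer: S3

Derivation:
Op 1: conn=46 S1=21 S2=21 S3=21 blocked=[]
Op 2: conn=36 S1=21 S2=21 S3=11 blocked=[]
Op 3: conn=18 S1=21 S2=21 S3=-7 blocked=[3]
Op 4: conn=44 S1=21 S2=21 S3=-7 blocked=[3]
Op 5: conn=44 S1=21 S2=21 S3=-1 blocked=[3]
Op 6: conn=56 S1=21 S2=21 S3=-1 blocked=[3]
Op 7: conn=75 S1=21 S2=21 S3=-1 blocked=[3]
Op 8: conn=75 S1=21 S2=40 S3=-1 blocked=[3]
Op 9: conn=57 S1=21 S2=22 S3=-1 blocked=[3]
Op 10: conn=52 S1=21 S2=17 S3=-1 blocked=[3]
Op 11: conn=33 S1=21 S2=17 S3=-20 blocked=[3]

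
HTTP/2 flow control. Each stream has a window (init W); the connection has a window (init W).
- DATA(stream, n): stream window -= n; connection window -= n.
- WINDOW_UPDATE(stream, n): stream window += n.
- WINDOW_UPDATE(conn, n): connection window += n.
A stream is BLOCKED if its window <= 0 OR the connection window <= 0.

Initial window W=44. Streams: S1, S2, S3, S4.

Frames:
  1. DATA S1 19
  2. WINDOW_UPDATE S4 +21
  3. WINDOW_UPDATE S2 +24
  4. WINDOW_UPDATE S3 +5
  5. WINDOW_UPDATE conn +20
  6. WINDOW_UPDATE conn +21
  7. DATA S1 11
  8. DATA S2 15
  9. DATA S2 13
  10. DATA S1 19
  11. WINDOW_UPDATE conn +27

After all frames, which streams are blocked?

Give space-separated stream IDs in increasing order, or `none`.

Op 1: conn=25 S1=25 S2=44 S3=44 S4=44 blocked=[]
Op 2: conn=25 S1=25 S2=44 S3=44 S4=65 blocked=[]
Op 3: conn=25 S1=25 S2=68 S3=44 S4=65 blocked=[]
Op 4: conn=25 S1=25 S2=68 S3=49 S4=65 blocked=[]
Op 5: conn=45 S1=25 S2=68 S3=49 S4=65 blocked=[]
Op 6: conn=66 S1=25 S2=68 S3=49 S4=65 blocked=[]
Op 7: conn=55 S1=14 S2=68 S3=49 S4=65 blocked=[]
Op 8: conn=40 S1=14 S2=53 S3=49 S4=65 blocked=[]
Op 9: conn=27 S1=14 S2=40 S3=49 S4=65 blocked=[]
Op 10: conn=8 S1=-5 S2=40 S3=49 S4=65 blocked=[1]
Op 11: conn=35 S1=-5 S2=40 S3=49 S4=65 blocked=[1]

Answer: S1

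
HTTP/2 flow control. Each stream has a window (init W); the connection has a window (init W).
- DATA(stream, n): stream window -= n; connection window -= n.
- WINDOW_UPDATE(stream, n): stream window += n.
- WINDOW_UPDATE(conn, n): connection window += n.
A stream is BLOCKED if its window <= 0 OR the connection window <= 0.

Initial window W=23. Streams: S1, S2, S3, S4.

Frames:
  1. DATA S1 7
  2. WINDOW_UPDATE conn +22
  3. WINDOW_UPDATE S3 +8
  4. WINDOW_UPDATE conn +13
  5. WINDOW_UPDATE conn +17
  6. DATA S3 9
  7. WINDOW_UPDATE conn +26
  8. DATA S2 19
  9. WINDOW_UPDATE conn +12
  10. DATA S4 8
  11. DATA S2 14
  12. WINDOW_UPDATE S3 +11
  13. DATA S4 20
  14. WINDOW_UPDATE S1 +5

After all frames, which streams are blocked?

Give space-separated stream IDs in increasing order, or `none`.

Op 1: conn=16 S1=16 S2=23 S3=23 S4=23 blocked=[]
Op 2: conn=38 S1=16 S2=23 S3=23 S4=23 blocked=[]
Op 3: conn=38 S1=16 S2=23 S3=31 S4=23 blocked=[]
Op 4: conn=51 S1=16 S2=23 S3=31 S4=23 blocked=[]
Op 5: conn=68 S1=16 S2=23 S3=31 S4=23 blocked=[]
Op 6: conn=59 S1=16 S2=23 S3=22 S4=23 blocked=[]
Op 7: conn=85 S1=16 S2=23 S3=22 S4=23 blocked=[]
Op 8: conn=66 S1=16 S2=4 S3=22 S4=23 blocked=[]
Op 9: conn=78 S1=16 S2=4 S3=22 S4=23 blocked=[]
Op 10: conn=70 S1=16 S2=4 S3=22 S4=15 blocked=[]
Op 11: conn=56 S1=16 S2=-10 S3=22 S4=15 blocked=[2]
Op 12: conn=56 S1=16 S2=-10 S3=33 S4=15 blocked=[2]
Op 13: conn=36 S1=16 S2=-10 S3=33 S4=-5 blocked=[2, 4]
Op 14: conn=36 S1=21 S2=-10 S3=33 S4=-5 blocked=[2, 4]

Answer: S2 S4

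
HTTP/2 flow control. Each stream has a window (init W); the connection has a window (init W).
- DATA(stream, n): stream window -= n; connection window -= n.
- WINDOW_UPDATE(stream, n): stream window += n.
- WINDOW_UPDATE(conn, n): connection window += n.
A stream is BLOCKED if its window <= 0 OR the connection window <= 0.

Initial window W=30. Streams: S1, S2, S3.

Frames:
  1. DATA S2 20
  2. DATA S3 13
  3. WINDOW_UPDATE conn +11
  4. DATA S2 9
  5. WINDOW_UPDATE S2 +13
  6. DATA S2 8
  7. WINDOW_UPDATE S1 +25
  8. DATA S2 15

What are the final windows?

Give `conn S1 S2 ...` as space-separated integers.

Op 1: conn=10 S1=30 S2=10 S3=30 blocked=[]
Op 2: conn=-3 S1=30 S2=10 S3=17 blocked=[1, 2, 3]
Op 3: conn=8 S1=30 S2=10 S3=17 blocked=[]
Op 4: conn=-1 S1=30 S2=1 S3=17 blocked=[1, 2, 3]
Op 5: conn=-1 S1=30 S2=14 S3=17 blocked=[1, 2, 3]
Op 6: conn=-9 S1=30 S2=6 S3=17 blocked=[1, 2, 3]
Op 7: conn=-9 S1=55 S2=6 S3=17 blocked=[1, 2, 3]
Op 8: conn=-24 S1=55 S2=-9 S3=17 blocked=[1, 2, 3]

Answer: -24 55 -9 17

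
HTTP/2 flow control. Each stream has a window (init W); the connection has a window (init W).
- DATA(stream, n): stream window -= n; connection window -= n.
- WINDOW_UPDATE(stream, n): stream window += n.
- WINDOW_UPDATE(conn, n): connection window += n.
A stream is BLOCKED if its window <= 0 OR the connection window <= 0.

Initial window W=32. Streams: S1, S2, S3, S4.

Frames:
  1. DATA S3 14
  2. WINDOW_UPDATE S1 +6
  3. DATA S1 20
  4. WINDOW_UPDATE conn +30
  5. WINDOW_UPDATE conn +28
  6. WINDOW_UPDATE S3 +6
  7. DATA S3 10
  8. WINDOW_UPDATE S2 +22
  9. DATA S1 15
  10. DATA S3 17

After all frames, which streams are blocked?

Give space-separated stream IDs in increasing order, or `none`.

Answer: S3

Derivation:
Op 1: conn=18 S1=32 S2=32 S3=18 S4=32 blocked=[]
Op 2: conn=18 S1=38 S2=32 S3=18 S4=32 blocked=[]
Op 3: conn=-2 S1=18 S2=32 S3=18 S4=32 blocked=[1, 2, 3, 4]
Op 4: conn=28 S1=18 S2=32 S3=18 S4=32 blocked=[]
Op 5: conn=56 S1=18 S2=32 S3=18 S4=32 blocked=[]
Op 6: conn=56 S1=18 S2=32 S3=24 S4=32 blocked=[]
Op 7: conn=46 S1=18 S2=32 S3=14 S4=32 blocked=[]
Op 8: conn=46 S1=18 S2=54 S3=14 S4=32 blocked=[]
Op 9: conn=31 S1=3 S2=54 S3=14 S4=32 blocked=[]
Op 10: conn=14 S1=3 S2=54 S3=-3 S4=32 blocked=[3]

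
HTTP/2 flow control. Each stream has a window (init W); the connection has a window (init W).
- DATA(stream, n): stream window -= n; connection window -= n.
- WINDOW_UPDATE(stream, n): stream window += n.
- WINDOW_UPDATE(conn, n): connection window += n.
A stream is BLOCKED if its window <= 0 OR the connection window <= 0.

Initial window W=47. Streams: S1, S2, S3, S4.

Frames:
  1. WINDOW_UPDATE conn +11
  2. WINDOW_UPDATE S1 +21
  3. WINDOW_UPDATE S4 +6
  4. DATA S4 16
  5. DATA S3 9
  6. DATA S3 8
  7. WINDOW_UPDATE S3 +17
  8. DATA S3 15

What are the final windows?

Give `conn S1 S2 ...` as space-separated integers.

Answer: 10 68 47 32 37

Derivation:
Op 1: conn=58 S1=47 S2=47 S3=47 S4=47 blocked=[]
Op 2: conn=58 S1=68 S2=47 S3=47 S4=47 blocked=[]
Op 3: conn=58 S1=68 S2=47 S3=47 S4=53 blocked=[]
Op 4: conn=42 S1=68 S2=47 S3=47 S4=37 blocked=[]
Op 5: conn=33 S1=68 S2=47 S3=38 S4=37 blocked=[]
Op 6: conn=25 S1=68 S2=47 S3=30 S4=37 blocked=[]
Op 7: conn=25 S1=68 S2=47 S3=47 S4=37 blocked=[]
Op 8: conn=10 S1=68 S2=47 S3=32 S4=37 blocked=[]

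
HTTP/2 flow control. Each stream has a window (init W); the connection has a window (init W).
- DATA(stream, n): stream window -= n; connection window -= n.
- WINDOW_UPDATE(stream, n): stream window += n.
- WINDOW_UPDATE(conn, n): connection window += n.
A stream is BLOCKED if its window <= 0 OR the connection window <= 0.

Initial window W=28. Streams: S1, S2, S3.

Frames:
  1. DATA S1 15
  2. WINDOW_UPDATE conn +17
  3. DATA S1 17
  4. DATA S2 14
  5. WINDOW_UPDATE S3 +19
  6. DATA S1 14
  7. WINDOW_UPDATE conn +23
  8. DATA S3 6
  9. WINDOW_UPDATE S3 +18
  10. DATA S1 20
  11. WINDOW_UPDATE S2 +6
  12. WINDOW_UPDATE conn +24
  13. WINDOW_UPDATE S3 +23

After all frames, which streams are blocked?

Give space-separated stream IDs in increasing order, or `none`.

Answer: S1

Derivation:
Op 1: conn=13 S1=13 S2=28 S3=28 blocked=[]
Op 2: conn=30 S1=13 S2=28 S3=28 blocked=[]
Op 3: conn=13 S1=-4 S2=28 S3=28 blocked=[1]
Op 4: conn=-1 S1=-4 S2=14 S3=28 blocked=[1, 2, 3]
Op 5: conn=-1 S1=-4 S2=14 S3=47 blocked=[1, 2, 3]
Op 6: conn=-15 S1=-18 S2=14 S3=47 blocked=[1, 2, 3]
Op 7: conn=8 S1=-18 S2=14 S3=47 blocked=[1]
Op 8: conn=2 S1=-18 S2=14 S3=41 blocked=[1]
Op 9: conn=2 S1=-18 S2=14 S3=59 blocked=[1]
Op 10: conn=-18 S1=-38 S2=14 S3=59 blocked=[1, 2, 3]
Op 11: conn=-18 S1=-38 S2=20 S3=59 blocked=[1, 2, 3]
Op 12: conn=6 S1=-38 S2=20 S3=59 blocked=[1]
Op 13: conn=6 S1=-38 S2=20 S3=82 blocked=[1]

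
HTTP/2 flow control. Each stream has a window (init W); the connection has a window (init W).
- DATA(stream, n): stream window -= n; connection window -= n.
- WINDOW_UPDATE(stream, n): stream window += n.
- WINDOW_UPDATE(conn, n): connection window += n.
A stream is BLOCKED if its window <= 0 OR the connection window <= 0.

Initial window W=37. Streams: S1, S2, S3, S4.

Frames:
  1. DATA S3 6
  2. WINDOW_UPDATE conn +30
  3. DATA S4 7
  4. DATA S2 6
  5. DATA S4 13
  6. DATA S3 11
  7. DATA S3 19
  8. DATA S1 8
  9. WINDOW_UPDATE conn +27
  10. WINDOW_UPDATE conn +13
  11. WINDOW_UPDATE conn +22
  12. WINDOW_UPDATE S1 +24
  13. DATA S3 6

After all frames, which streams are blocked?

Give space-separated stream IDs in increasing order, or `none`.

Op 1: conn=31 S1=37 S2=37 S3=31 S4=37 blocked=[]
Op 2: conn=61 S1=37 S2=37 S3=31 S4=37 blocked=[]
Op 3: conn=54 S1=37 S2=37 S3=31 S4=30 blocked=[]
Op 4: conn=48 S1=37 S2=31 S3=31 S4=30 blocked=[]
Op 5: conn=35 S1=37 S2=31 S3=31 S4=17 blocked=[]
Op 6: conn=24 S1=37 S2=31 S3=20 S4=17 blocked=[]
Op 7: conn=5 S1=37 S2=31 S3=1 S4=17 blocked=[]
Op 8: conn=-3 S1=29 S2=31 S3=1 S4=17 blocked=[1, 2, 3, 4]
Op 9: conn=24 S1=29 S2=31 S3=1 S4=17 blocked=[]
Op 10: conn=37 S1=29 S2=31 S3=1 S4=17 blocked=[]
Op 11: conn=59 S1=29 S2=31 S3=1 S4=17 blocked=[]
Op 12: conn=59 S1=53 S2=31 S3=1 S4=17 blocked=[]
Op 13: conn=53 S1=53 S2=31 S3=-5 S4=17 blocked=[3]

Answer: S3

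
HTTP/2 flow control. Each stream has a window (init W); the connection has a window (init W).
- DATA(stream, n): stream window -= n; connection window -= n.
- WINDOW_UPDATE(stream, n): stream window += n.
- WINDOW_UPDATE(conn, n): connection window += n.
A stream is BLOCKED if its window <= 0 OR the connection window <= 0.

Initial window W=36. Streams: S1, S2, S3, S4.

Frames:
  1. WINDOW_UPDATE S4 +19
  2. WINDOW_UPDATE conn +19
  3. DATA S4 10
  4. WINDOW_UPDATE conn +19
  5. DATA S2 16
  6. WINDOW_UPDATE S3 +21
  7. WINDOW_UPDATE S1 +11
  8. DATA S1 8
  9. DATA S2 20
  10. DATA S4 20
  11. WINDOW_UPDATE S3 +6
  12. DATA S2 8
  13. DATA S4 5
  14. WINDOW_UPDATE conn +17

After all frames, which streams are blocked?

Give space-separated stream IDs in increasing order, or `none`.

Answer: S2

Derivation:
Op 1: conn=36 S1=36 S2=36 S3=36 S4=55 blocked=[]
Op 2: conn=55 S1=36 S2=36 S3=36 S4=55 blocked=[]
Op 3: conn=45 S1=36 S2=36 S3=36 S4=45 blocked=[]
Op 4: conn=64 S1=36 S2=36 S3=36 S4=45 blocked=[]
Op 5: conn=48 S1=36 S2=20 S3=36 S4=45 blocked=[]
Op 6: conn=48 S1=36 S2=20 S3=57 S4=45 blocked=[]
Op 7: conn=48 S1=47 S2=20 S3=57 S4=45 blocked=[]
Op 8: conn=40 S1=39 S2=20 S3=57 S4=45 blocked=[]
Op 9: conn=20 S1=39 S2=0 S3=57 S4=45 blocked=[2]
Op 10: conn=0 S1=39 S2=0 S3=57 S4=25 blocked=[1, 2, 3, 4]
Op 11: conn=0 S1=39 S2=0 S3=63 S4=25 blocked=[1, 2, 3, 4]
Op 12: conn=-8 S1=39 S2=-8 S3=63 S4=25 blocked=[1, 2, 3, 4]
Op 13: conn=-13 S1=39 S2=-8 S3=63 S4=20 blocked=[1, 2, 3, 4]
Op 14: conn=4 S1=39 S2=-8 S3=63 S4=20 blocked=[2]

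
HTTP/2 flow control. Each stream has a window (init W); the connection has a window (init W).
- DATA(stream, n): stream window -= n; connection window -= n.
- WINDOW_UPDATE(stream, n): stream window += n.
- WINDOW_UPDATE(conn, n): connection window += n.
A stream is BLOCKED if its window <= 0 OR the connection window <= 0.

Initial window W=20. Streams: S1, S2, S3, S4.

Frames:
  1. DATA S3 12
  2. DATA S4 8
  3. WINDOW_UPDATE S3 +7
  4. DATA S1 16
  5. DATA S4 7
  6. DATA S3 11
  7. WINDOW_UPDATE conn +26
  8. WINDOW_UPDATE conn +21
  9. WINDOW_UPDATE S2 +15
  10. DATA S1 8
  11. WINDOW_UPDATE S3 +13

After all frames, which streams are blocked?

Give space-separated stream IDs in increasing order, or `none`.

Op 1: conn=8 S1=20 S2=20 S3=8 S4=20 blocked=[]
Op 2: conn=0 S1=20 S2=20 S3=8 S4=12 blocked=[1, 2, 3, 4]
Op 3: conn=0 S1=20 S2=20 S3=15 S4=12 blocked=[1, 2, 3, 4]
Op 4: conn=-16 S1=4 S2=20 S3=15 S4=12 blocked=[1, 2, 3, 4]
Op 5: conn=-23 S1=4 S2=20 S3=15 S4=5 blocked=[1, 2, 3, 4]
Op 6: conn=-34 S1=4 S2=20 S3=4 S4=5 blocked=[1, 2, 3, 4]
Op 7: conn=-8 S1=4 S2=20 S3=4 S4=5 blocked=[1, 2, 3, 4]
Op 8: conn=13 S1=4 S2=20 S3=4 S4=5 blocked=[]
Op 9: conn=13 S1=4 S2=35 S3=4 S4=5 blocked=[]
Op 10: conn=5 S1=-4 S2=35 S3=4 S4=5 blocked=[1]
Op 11: conn=5 S1=-4 S2=35 S3=17 S4=5 blocked=[1]

Answer: S1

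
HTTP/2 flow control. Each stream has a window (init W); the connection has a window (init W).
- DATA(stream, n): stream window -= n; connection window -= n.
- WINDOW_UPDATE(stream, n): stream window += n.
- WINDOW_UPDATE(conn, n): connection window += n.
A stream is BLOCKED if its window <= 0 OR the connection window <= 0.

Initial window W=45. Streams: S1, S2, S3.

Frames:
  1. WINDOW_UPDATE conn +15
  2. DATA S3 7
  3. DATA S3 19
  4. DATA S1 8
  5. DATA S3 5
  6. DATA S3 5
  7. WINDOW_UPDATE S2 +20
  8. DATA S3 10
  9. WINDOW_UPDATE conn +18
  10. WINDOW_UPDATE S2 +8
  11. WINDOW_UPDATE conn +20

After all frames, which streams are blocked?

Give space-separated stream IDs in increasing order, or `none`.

Answer: S3

Derivation:
Op 1: conn=60 S1=45 S2=45 S3=45 blocked=[]
Op 2: conn=53 S1=45 S2=45 S3=38 blocked=[]
Op 3: conn=34 S1=45 S2=45 S3=19 blocked=[]
Op 4: conn=26 S1=37 S2=45 S3=19 blocked=[]
Op 5: conn=21 S1=37 S2=45 S3=14 blocked=[]
Op 6: conn=16 S1=37 S2=45 S3=9 blocked=[]
Op 7: conn=16 S1=37 S2=65 S3=9 blocked=[]
Op 8: conn=6 S1=37 S2=65 S3=-1 blocked=[3]
Op 9: conn=24 S1=37 S2=65 S3=-1 blocked=[3]
Op 10: conn=24 S1=37 S2=73 S3=-1 blocked=[3]
Op 11: conn=44 S1=37 S2=73 S3=-1 blocked=[3]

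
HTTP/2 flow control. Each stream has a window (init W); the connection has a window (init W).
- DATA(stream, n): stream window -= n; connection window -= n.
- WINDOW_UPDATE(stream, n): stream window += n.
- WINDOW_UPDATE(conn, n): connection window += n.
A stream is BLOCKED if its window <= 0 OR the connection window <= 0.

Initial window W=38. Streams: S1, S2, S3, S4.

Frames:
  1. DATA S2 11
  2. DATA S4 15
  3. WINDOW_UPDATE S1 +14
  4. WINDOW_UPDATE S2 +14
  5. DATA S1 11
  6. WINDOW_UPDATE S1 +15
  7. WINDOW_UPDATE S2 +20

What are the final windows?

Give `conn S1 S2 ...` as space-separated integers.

Op 1: conn=27 S1=38 S2=27 S3=38 S4=38 blocked=[]
Op 2: conn=12 S1=38 S2=27 S3=38 S4=23 blocked=[]
Op 3: conn=12 S1=52 S2=27 S3=38 S4=23 blocked=[]
Op 4: conn=12 S1=52 S2=41 S3=38 S4=23 blocked=[]
Op 5: conn=1 S1=41 S2=41 S3=38 S4=23 blocked=[]
Op 6: conn=1 S1=56 S2=41 S3=38 S4=23 blocked=[]
Op 7: conn=1 S1=56 S2=61 S3=38 S4=23 blocked=[]

Answer: 1 56 61 38 23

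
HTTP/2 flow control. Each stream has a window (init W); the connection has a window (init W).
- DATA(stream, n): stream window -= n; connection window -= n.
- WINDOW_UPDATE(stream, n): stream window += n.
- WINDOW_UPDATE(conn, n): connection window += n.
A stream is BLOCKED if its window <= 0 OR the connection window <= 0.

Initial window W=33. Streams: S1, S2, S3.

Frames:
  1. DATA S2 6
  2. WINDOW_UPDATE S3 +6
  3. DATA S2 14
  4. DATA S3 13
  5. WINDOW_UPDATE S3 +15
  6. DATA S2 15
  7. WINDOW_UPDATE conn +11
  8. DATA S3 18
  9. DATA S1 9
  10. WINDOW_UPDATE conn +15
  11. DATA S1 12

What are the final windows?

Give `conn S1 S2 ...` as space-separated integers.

Op 1: conn=27 S1=33 S2=27 S3=33 blocked=[]
Op 2: conn=27 S1=33 S2=27 S3=39 blocked=[]
Op 3: conn=13 S1=33 S2=13 S3=39 blocked=[]
Op 4: conn=0 S1=33 S2=13 S3=26 blocked=[1, 2, 3]
Op 5: conn=0 S1=33 S2=13 S3=41 blocked=[1, 2, 3]
Op 6: conn=-15 S1=33 S2=-2 S3=41 blocked=[1, 2, 3]
Op 7: conn=-4 S1=33 S2=-2 S3=41 blocked=[1, 2, 3]
Op 8: conn=-22 S1=33 S2=-2 S3=23 blocked=[1, 2, 3]
Op 9: conn=-31 S1=24 S2=-2 S3=23 blocked=[1, 2, 3]
Op 10: conn=-16 S1=24 S2=-2 S3=23 blocked=[1, 2, 3]
Op 11: conn=-28 S1=12 S2=-2 S3=23 blocked=[1, 2, 3]

Answer: -28 12 -2 23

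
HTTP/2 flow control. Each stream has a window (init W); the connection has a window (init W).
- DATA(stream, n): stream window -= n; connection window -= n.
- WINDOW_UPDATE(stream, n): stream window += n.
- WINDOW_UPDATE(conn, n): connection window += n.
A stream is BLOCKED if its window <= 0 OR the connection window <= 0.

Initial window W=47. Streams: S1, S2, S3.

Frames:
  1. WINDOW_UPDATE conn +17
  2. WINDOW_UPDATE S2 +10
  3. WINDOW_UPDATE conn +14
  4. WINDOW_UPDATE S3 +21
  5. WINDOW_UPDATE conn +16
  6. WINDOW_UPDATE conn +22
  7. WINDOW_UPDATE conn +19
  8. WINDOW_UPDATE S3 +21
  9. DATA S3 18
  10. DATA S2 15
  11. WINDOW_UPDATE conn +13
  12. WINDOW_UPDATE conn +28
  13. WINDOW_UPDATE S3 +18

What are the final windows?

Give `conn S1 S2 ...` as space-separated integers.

Answer: 143 47 42 89

Derivation:
Op 1: conn=64 S1=47 S2=47 S3=47 blocked=[]
Op 2: conn=64 S1=47 S2=57 S3=47 blocked=[]
Op 3: conn=78 S1=47 S2=57 S3=47 blocked=[]
Op 4: conn=78 S1=47 S2=57 S3=68 blocked=[]
Op 5: conn=94 S1=47 S2=57 S3=68 blocked=[]
Op 6: conn=116 S1=47 S2=57 S3=68 blocked=[]
Op 7: conn=135 S1=47 S2=57 S3=68 blocked=[]
Op 8: conn=135 S1=47 S2=57 S3=89 blocked=[]
Op 9: conn=117 S1=47 S2=57 S3=71 blocked=[]
Op 10: conn=102 S1=47 S2=42 S3=71 blocked=[]
Op 11: conn=115 S1=47 S2=42 S3=71 blocked=[]
Op 12: conn=143 S1=47 S2=42 S3=71 blocked=[]
Op 13: conn=143 S1=47 S2=42 S3=89 blocked=[]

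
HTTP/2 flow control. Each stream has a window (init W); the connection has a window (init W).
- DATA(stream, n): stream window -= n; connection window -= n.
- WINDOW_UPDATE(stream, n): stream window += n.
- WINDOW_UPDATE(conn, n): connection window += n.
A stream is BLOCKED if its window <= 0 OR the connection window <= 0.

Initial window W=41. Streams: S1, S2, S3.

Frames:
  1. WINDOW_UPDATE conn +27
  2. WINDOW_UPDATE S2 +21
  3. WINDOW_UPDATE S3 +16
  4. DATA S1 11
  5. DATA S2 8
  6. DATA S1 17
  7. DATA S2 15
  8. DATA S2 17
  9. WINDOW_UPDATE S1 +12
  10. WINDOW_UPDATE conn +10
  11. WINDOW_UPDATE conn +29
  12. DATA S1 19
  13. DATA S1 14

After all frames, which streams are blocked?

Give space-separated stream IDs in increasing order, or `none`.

Answer: S1

Derivation:
Op 1: conn=68 S1=41 S2=41 S3=41 blocked=[]
Op 2: conn=68 S1=41 S2=62 S3=41 blocked=[]
Op 3: conn=68 S1=41 S2=62 S3=57 blocked=[]
Op 4: conn=57 S1=30 S2=62 S3=57 blocked=[]
Op 5: conn=49 S1=30 S2=54 S3=57 blocked=[]
Op 6: conn=32 S1=13 S2=54 S3=57 blocked=[]
Op 7: conn=17 S1=13 S2=39 S3=57 blocked=[]
Op 8: conn=0 S1=13 S2=22 S3=57 blocked=[1, 2, 3]
Op 9: conn=0 S1=25 S2=22 S3=57 blocked=[1, 2, 3]
Op 10: conn=10 S1=25 S2=22 S3=57 blocked=[]
Op 11: conn=39 S1=25 S2=22 S3=57 blocked=[]
Op 12: conn=20 S1=6 S2=22 S3=57 blocked=[]
Op 13: conn=6 S1=-8 S2=22 S3=57 blocked=[1]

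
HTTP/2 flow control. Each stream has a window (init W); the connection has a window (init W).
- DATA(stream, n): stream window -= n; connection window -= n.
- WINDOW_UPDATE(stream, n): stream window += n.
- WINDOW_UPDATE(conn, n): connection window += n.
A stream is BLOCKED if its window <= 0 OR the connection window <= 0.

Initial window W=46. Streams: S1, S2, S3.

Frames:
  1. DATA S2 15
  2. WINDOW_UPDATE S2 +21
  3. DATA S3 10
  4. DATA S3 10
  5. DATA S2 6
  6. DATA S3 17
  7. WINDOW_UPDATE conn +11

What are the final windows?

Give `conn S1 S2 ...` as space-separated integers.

Op 1: conn=31 S1=46 S2=31 S3=46 blocked=[]
Op 2: conn=31 S1=46 S2=52 S3=46 blocked=[]
Op 3: conn=21 S1=46 S2=52 S3=36 blocked=[]
Op 4: conn=11 S1=46 S2=52 S3=26 blocked=[]
Op 5: conn=5 S1=46 S2=46 S3=26 blocked=[]
Op 6: conn=-12 S1=46 S2=46 S3=9 blocked=[1, 2, 3]
Op 7: conn=-1 S1=46 S2=46 S3=9 blocked=[1, 2, 3]

Answer: -1 46 46 9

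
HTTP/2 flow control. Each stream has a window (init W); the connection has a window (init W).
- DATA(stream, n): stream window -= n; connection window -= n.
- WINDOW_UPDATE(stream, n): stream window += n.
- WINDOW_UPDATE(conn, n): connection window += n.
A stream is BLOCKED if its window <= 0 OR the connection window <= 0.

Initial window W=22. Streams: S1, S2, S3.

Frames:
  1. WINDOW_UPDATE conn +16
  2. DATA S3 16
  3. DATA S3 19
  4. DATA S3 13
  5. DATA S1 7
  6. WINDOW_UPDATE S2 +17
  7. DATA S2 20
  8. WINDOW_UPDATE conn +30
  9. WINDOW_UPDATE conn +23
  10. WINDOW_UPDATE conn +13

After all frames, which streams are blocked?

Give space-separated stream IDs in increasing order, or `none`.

Answer: S3

Derivation:
Op 1: conn=38 S1=22 S2=22 S3=22 blocked=[]
Op 2: conn=22 S1=22 S2=22 S3=6 blocked=[]
Op 3: conn=3 S1=22 S2=22 S3=-13 blocked=[3]
Op 4: conn=-10 S1=22 S2=22 S3=-26 blocked=[1, 2, 3]
Op 5: conn=-17 S1=15 S2=22 S3=-26 blocked=[1, 2, 3]
Op 6: conn=-17 S1=15 S2=39 S3=-26 blocked=[1, 2, 3]
Op 7: conn=-37 S1=15 S2=19 S3=-26 blocked=[1, 2, 3]
Op 8: conn=-7 S1=15 S2=19 S3=-26 blocked=[1, 2, 3]
Op 9: conn=16 S1=15 S2=19 S3=-26 blocked=[3]
Op 10: conn=29 S1=15 S2=19 S3=-26 blocked=[3]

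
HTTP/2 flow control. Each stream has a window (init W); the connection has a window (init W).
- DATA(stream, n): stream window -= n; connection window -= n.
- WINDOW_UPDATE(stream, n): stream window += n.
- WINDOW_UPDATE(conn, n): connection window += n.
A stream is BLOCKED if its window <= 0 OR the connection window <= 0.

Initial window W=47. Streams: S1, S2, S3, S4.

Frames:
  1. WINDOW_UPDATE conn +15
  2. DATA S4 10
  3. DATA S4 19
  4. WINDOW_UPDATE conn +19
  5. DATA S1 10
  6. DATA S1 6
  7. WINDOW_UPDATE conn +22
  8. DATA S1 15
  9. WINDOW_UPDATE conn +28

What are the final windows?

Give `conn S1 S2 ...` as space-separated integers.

Answer: 71 16 47 47 18

Derivation:
Op 1: conn=62 S1=47 S2=47 S3=47 S4=47 blocked=[]
Op 2: conn=52 S1=47 S2=47 S3=47 S4=37 blocked=[]
Op 3: conn=33 S1=47 S2=47 S3=47 S4=18 blocked=[]
Op 4: conn=52 S1=47 S2=47 S3=47 S4=18 blocked=[]
Op 5: conn=42 S1=37 S2=47 S3=47 S4=18 blocked=[]
Op 6: conn=36 S1=31 S2=47 S3=47 S4=18 blocked=[]
Op 7: conn=58 S1=31 S2=47 S3=47 S4=18 blocked=[]
Op 8: conn=43 S1=16 S2=47 S3=47 S4=18 blocked=[]
Op 9: conn=71 S1=16 S2=47 S3=47 S4=18 blocked=[]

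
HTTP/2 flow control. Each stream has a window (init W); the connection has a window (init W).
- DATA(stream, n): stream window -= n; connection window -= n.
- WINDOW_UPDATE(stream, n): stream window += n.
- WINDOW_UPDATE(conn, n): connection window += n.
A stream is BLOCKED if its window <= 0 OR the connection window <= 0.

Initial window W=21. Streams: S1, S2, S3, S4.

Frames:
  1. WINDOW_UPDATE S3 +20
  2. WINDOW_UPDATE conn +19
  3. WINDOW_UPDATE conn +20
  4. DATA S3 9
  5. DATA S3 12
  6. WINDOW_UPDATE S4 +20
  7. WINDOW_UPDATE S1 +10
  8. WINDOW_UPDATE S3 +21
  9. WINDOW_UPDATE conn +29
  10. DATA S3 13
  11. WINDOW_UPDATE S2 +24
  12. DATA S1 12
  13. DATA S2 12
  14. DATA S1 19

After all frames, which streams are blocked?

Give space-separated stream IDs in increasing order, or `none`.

Answer: S1

Derivation:
Op 1: conn=21 S1=21 S2=21 S3=41 S4=21 blocked=[]
Op 2: conn=40 S1=21 S2=21 S3=41 S4=21 blocked=[]
Op 3: conn=60 S1=21 S2=21 S3=41 S4=21 blocked=[]
Op 4: conn=51 S1=21 S2=21 S3=32 S4=21 blocked=[]
Op 5: conn=39 S1=21 S2=21 S3=20 S4=21 blocked=[]
Op 6: conn=39 S1=21 S2=21 S3=20 S4=41 blocked=[]
Op 7: conn=39 S1=31 S2=21 S3=20 S4=41 blocked=[]
Op 8: conn=39 S1=31 S2=21 S3=41 S4=41 blocked=[]
Op 9: conn=68 S1=31 S2=21 S3=41 S4=41 blocked=[]
Op 10: conn=55 S1=31 S2=21 S3=28 S4=41 blocked=[]
Op 11: conn=55 S1=31 S2=45 S3=28 S4=41 blocked=[]
Op 12: conn=43 S1=19 S2=45 S3=28 S4=41 blocked=[]
Op 13: conn=31 S1=19 S2=33 S3=28 S4=41 blocked=[]
Op 14: conn=12 S1=0 S2=33 S3=28 S4=41 blocked=[1]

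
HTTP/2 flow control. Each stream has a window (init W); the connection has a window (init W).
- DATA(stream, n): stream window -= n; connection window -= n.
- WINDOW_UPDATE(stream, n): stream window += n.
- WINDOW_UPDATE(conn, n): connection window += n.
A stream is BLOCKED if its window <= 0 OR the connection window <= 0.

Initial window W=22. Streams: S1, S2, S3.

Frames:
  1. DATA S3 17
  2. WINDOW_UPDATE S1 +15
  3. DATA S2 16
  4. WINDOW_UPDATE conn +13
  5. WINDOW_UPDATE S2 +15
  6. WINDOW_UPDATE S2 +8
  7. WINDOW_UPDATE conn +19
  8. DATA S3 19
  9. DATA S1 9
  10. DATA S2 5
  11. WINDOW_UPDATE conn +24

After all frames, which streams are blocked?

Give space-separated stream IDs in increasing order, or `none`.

Op 1: conn=5 S1=22 S2=22 S3=5 blocked=[]
Op 2: conn=5 S1=37 S2=22 S3=5 blocked=[]
Op 3: conn=-11 S1=37 S2=6 S3=5 blocked=[1, 2, 3]
Op 4: conn=2 S1=37 S2=6 S3=5 blocked=[]
Op 5: conn=2 S1=37 S2=21 S3=5 blocked=[]
Op 6: conn=2 S1=37 S2=29 S3=5 blocked=[]
Op 7: conn=21 S1=37 S2=29 S3=5 blocked=[]
Op 8: conn=2 S1=37 S2=29 S3=-14 blocked=[3]
Op 9: conn=-7 S1=28 S2=29 S3=-14 blocked=[1, 2, 3]
Op 10: conn=-12 S1=28 S2=24 S3=-14 blocked=[1, 2, 3]
Op 11: conn=12 S1=28 S2=24 S3=-14 blocked=[3]

Answer: S3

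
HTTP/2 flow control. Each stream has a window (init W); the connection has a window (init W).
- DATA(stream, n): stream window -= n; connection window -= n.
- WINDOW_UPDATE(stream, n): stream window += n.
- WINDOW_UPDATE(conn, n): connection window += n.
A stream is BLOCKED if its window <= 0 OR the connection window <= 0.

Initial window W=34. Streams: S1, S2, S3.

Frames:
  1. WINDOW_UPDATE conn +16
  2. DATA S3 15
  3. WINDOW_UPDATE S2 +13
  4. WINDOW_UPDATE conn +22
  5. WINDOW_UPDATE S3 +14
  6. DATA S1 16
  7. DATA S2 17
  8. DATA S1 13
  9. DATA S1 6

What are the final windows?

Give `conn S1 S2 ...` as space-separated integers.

Op 1: conn=50 S1=34 S2=34 S3=34 blocked=[]
Op 2: conn=35 S1=34 S2=34 S3=19 blocked=[]
Op 3: conn=35 S1=34 S2=47 S3=19 blocked=[]
Op 4: conn=57 S1=34 S2=47 S3=19 blocked=[]
Op 5: conn=57 S1=34 S2=47 S3=33 blocked=[]
Op 6: conn=41 S1=18 S2=47 S3=33 blocked=[]
Op 7: conn=24 S1=18 S2=30 S3=33 blocked=[]
Op 8: conn=11 S1=5 S2=30 S3=33 blocked=[]
Op 9: conn=5 S1=-1 S2=30 S3=33 blocked=[1]

Answer: 5 -1 30 33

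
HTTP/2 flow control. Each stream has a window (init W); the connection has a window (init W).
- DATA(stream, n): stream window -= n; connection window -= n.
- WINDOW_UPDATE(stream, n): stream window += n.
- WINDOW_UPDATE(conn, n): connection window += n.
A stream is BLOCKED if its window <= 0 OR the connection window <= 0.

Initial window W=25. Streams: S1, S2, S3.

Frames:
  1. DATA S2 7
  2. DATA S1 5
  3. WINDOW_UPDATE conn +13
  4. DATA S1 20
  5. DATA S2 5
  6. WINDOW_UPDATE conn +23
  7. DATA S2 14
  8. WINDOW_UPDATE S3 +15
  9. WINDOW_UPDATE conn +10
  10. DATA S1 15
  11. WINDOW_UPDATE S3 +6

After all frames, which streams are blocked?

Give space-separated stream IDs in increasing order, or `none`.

Answer: S1 S2

Derivation:
Op 1: conn=18 S1=25 S2=18 S3=25 blocked=[]
Op 2: conn=13 S1=20 S2=18 S3=25 blocked=[]
Op 3: conn=26 S1=20 S2=18 S3=25 blocked=[]
Op 4: conn=6 S1=0 S2=18 S3=25 blocked=[1]
Op 5: conn=1 S1=0 S2=13 S3=25 blocked=[1]
Op 6: conn=24 S1=0 S2=13 S3=25 blocked=[1]
Op 7: conn=10 S1=0 S2=-1 S3=25 blocked=[1, 2]
Op 8: conn=10 S1=0 S2=-1 S3=40 blocked=[1, 2]
Op 9: conn=20 S1=0 S2=-1 S3=40 blocked=[1, 2]
Op 10: conn=5 S1=-15 S2=-1 S3=40 blocked=[1, 2]
Op 11: conn=5 S1=-15 S2=-1 S3=46 blocked=[1, 2]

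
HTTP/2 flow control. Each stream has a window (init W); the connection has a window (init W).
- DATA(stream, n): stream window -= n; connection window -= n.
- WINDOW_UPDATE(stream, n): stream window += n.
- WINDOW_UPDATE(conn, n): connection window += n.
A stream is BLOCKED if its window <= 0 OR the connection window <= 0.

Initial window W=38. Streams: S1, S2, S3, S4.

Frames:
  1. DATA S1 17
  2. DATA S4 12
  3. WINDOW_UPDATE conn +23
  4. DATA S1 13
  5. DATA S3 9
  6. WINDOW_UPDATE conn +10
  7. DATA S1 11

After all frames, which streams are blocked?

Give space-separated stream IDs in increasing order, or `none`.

Op 1: conn=21 S1=21 S2=38 S3=38 S4=38 blocked=[]
Op 2: conn=9 S1=21 S2=38 S3=38 S4=26 blocked=[]
Op 3: conn=32 S1=21 S2=38 S3=38 S4=26 blocked=[]
Op 4: conn=19 S1=8 S2=38 S3=38 S4=26 blocked=[]
Op 5: conn=10 S1=8 S2=38 S3=29 S4=26 blocked=[]
Op 6: conn=20 S1=8 S2=38 S3=29 S4=26 blocked=[]
Op 7: conn=9 S1=-3 S2=38 S3=29 S4=26 blocked=[1]

Answer: S1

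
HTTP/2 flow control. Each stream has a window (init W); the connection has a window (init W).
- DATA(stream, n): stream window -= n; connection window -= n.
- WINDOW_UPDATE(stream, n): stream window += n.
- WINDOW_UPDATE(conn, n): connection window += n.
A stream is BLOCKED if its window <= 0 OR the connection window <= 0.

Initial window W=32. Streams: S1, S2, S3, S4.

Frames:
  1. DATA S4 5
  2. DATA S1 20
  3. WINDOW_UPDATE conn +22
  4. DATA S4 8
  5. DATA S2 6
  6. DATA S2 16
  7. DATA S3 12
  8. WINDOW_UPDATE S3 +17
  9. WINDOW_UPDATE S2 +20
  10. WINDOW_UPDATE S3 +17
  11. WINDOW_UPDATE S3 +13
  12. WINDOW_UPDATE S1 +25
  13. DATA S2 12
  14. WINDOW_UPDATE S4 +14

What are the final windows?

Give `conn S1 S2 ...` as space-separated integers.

Answer: -25 37 18 67 33

Derivation:
Op 1: conn=27 S1=32 S2=32 S3=32 S4=27 blocked=[]
Op 2: conn=7 S1=12 S2=32 S3=32 S4=27 blocked=[]
Op 3: conn=29 S1=12 S2=32 S3=32 S4=27 blocked=[]
Op 4: conn=21 S1=12 S2=32 S3=32 S4=19 blocked=[]
Op 5: conn=15 S1=12 S2=26 S3=32 S4=19 blocked=[]
Op 6: conn=-1 S1=12 S2=10 S3=32 S4=19 blocked=[1, 2, 3, 4]
Op 7: conn=-13 S1=12 S2=10 S3=20 S4=19 blocked=[1, 2, 3, 4]
Op 8: conn=-13 S1=12 S2=10 S3=37 S4=19 blocked=[1, 2, 3, 4]
Op 9: conn=-13 S1=12 S2=30 S3=37 S4=19 blocked=[1, 2, 3, 4]
Op 10: conn=-13 S1=12 S2=30 S3=54 S4=19 blocked=[1, 2, 3, 4]
Op 11: conn=-13 S1=12 S2=30 S3=67 S4=19 blocked=[1, 2, 3, 4]
Op 12: conn=-13 S1=37 S2=30 S3=67 S4=19 blocked=[1, 2, 3, 4]
Op 13: conn=-25 S1=37 S2=18 S3=67 S4=19 blocked=[1, 2, 3, 4]
Op 14: conn=-25 S1=37 S2=18 S3=67 S4=33 blocked=[1, 2, 3, 4]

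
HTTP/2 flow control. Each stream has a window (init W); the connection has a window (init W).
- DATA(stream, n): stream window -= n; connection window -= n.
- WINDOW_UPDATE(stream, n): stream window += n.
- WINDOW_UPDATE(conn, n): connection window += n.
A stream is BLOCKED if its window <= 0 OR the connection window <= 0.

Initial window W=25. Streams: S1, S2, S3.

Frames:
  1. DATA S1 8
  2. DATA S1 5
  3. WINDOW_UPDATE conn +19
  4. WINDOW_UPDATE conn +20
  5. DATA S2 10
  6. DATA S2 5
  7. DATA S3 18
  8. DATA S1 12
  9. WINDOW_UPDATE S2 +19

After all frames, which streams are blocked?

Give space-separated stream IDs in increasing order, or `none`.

Answer: S1

Derivation:
Op 1: conn=17 S1=17 S2=25 S3=25 blocked=[]
Op 2: conn=12 S1=12 S2=25 S3=25 blocked=[]
Op 3: conn=31 S1=12 S2=25 S3=25 blocked=[]
Op 4: conn=51 S1=12 S2=25 S3=25 blocked=[]
Op 5: conn=41 S1=12 S2=15 S3=25 blocked=[]
Op 6: conn=36 S1=12 S2=10 S3=25 blocked=[]
Op 7: conn=18 S1=12 S2=10 S3=7 blocked=[]
Op 8: conn=6 S1=0 S2=10 S3=7 blocked=[1]
Op 9: conn=6 S1=0 S2=29 S3=7 blocked=[1]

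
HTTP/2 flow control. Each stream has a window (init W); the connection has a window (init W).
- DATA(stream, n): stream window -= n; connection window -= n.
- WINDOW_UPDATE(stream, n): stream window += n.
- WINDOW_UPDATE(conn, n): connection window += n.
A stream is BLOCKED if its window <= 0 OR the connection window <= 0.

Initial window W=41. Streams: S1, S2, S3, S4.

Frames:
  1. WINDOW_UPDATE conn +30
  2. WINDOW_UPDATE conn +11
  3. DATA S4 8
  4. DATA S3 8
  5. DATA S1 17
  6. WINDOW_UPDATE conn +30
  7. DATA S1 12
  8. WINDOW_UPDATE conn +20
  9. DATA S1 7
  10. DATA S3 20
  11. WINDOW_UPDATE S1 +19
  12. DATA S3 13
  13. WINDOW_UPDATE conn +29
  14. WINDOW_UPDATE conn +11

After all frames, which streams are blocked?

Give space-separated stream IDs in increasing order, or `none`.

Op 1: conn=71 S1=41 S2=41 S3=41 S4=41 blocked=[]
Op 2: conn=82 S1=41 S2=41 S3=41 S4=41 blocked=[]
Op 3: conn=74 S1=41 S2=41 S3=41 S4=33 blocked=[]
Op 4: conn=66 S1=41 S2=41 S3=33 S4=33 blocked=[]
Op 5: conn=49 S1=24 S2=41 S3=33 S4=33 blocked=[]
Op 6: conn=79 S1=24 S2=41 S3=33 S4=33 blocked=[]
Op 7: conn=67 S1=12 S2=41 S3=33 S4=33 blocked=[]
Op 8: conn=87 S1=12 S2=41 S3=33 S4=33 blocked=[]
Op 9: conn=80 S1=5 S2=41 S3=33 S4=33 blocked=[]
Op 10: conn=60 S1=5 S2=41 S3=13 S4=33 blocked=[]
Op 11: conn=60 S1=24 S2=41 S3=13 S4=33 blocked=[]
Op 12: conn=47 S1=24 S2=41 S3=0 S4=33 blocked=[3]
Op 13: conn=76 S1=24 S2=41 S3=0 S4=33 blocked=[3]
Op 14: conn=87 S1=24 S2=41 S3=0 S4=33 blocked=[3]

Answer: S3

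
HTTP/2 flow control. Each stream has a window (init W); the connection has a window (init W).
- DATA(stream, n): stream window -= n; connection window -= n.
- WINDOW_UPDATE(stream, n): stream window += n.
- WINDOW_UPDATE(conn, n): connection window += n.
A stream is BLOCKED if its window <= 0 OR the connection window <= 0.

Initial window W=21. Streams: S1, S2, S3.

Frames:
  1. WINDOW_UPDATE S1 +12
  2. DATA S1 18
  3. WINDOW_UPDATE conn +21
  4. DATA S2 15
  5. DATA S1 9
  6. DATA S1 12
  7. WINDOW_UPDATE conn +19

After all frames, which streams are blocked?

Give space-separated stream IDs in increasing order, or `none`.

Op 1: conn=21 S1=33 S2=21 S3=21 blocked=[]
Op 2: conn=3 S1=15 S2=21 S3=21 blocked=[]
Op 3: conn=24 S1=15 S2=21 S3=21 blocked=[]
Op 4: conn=9 S1=15 S2=6 S3=21 blocked=[]
Op 5: conn=0 S1=6 S2=6 S3=21 blocked=[1, 2, 3]
Op 6: conn=-12 S1=-6 S2=6 S3=21 blocked=[1, 2, 3]
Op 7: conn=7 S1=-6 S2=6 S3=21 blocked=[1]

Answer: S1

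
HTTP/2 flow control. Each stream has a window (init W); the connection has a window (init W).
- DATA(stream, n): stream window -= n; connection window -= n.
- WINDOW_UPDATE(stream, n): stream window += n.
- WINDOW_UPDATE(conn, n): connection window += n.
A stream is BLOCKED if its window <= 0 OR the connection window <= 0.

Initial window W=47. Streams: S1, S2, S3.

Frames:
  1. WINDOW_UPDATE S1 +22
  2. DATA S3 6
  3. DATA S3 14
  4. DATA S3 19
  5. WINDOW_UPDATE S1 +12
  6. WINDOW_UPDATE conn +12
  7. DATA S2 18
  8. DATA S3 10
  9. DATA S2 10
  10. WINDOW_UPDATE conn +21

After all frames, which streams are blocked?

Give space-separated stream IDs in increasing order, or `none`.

Answer: S3

Derivation:
Op 1: conn=47 S1=69 S2=47 S3=47 blocked=[]
Op 2: conn=41 S1=69 S2=47 S3=41 blocked=[]
Op 3: conn=27 S1=69 S2=47 S3=27 blocked=[]
Op 4: conn=8 S1=69 S2=47 S3=8 blocked=[]
Op 5: conn=8 S1=81 S2=47 S3=8 blocked=[]
Op 6: conn=20 S1=81 S2=47 S3=8 blocked=[]
Op 7: conn=2 S1=81 S2=29 S3=8 blocked=[]
Op 8: conn=-8 S1=81 S2=29 S3=-2 blocked=[1, 2, 3]
Op 9: conn=-18 S1=81 S2=19 S3=-2 blocked=[1, 2, 3]
Op 10: conn=3 S1=81 S2=19 S3=-2 blocked=[3]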